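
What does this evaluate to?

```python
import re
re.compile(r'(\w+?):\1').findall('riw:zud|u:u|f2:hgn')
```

['u']

`\1` has to match the exact text group 1 already captured.
Matches: at [8:11] match 'u:u', group 1 = 'u'.
`findall` collects group 1 from the one match (1 total).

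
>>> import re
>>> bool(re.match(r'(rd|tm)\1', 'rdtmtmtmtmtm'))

False

`\1` has to match the exact text group 1 already captured.
`re.match` won't scan ahead — the pattern has to work from the very first character.
Here the pattern fails at index 0, so the call returns None, and `bool(None)` is False.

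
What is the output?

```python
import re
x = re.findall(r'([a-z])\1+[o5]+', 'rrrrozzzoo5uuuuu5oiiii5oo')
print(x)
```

The backreference `\1` re-matches whatever the first group consumed, character for character.
Because there's exactly one group, `findall` drops the full match and keeps group 1 from each hit.

['r', 'z', 'u', 'i']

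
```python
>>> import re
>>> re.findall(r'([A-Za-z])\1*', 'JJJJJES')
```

A backreference is literal: `\1` must see the identical characters the first group matched.
Because there's exactly one group, `findall` drops the full match and keeps group 1 from each hit.

['J', 'E', 'S']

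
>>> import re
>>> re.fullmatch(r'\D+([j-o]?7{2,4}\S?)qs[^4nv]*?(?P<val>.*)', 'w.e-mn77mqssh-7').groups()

('77m', 'sh-7')

The match spans [0:15] → 'w.e-mn77mqssh-7'.
Captured: group 1 = '77m', group 2 = 'sh-7'.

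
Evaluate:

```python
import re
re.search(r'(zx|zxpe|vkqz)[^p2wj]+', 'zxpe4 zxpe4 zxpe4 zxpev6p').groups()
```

Unlike `match`, `search` isn't anchored — it looks for the pattern anywhere in the string.
The match spans [0:8] → 'zxpe4 zx'.
Captured: group 1 = 'zxpe'.

('zxpe',)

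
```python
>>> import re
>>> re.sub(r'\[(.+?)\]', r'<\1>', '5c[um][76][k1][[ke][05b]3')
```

'5c<um><76><k1><[ke><05b>3'

Lazy quantifiers expand one character at a time until the remainder of the pattern can match.
Matches: at [2:6] → '[um]'; at [6:10] → '[76]'; at [10:14] → '[k1]'; at [14:19] → '[[ke]'; at [19:24] → '[05b]'.
`\1` in the replacement pulls in group 1's text for each match.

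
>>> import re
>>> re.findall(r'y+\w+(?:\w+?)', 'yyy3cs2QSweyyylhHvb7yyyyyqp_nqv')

Pattern: one or more of a literal 'y'; then one or more of a word character; then one or more of a word character (lazy) (non-capturing group).
Matches: at [0:31] → 'yyy3cs2QSweyyylhHvb7yyyyyqp_nqv'.
No capturing groups, so `findall` returns the 1 full match string.

['yyy3cs2QSweyyylhHvb7yyyyyqp_nqv']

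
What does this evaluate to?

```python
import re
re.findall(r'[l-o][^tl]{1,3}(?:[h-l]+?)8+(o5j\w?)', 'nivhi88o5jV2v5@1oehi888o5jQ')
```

['o5jV', 'o5jQ']

Pattern: a character in [l-o], then 1 to 3 of any character except [tl]; then one or more of a character in [h-l] (lazy) (non-capturing group); then one or more of a literal '8'; then the literal 'o5j', then optionally a word character (captured).
Scanning left to right: at [0:11] match 'nivhi88o5jV', group 1 = 'o5jV'; at [16:27] match 'oehi888o5jQ', group 1 = 'o5jQ'.
One capturing group, so `findall` returns just the captured substring from each match — 2 in all.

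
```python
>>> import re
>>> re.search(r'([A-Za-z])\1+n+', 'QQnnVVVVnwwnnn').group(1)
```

'Q'

The match spans [0:4] → 'QQnn'.
Captured: group 1 = 'Q'.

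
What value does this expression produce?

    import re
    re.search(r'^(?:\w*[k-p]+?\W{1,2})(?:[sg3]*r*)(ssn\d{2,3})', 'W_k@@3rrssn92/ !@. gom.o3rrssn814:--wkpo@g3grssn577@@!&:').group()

The pattern matches anchored at the start of the string; then zero or more of a word character, then one or more of a character in [k-p] (lazy), then 1 to 2 of a non-word character (non-capturing group); then zero or more of one of [sg3], then zero or more of the literal 'r' (non-capturing group); then the literal 'ssn', then 2 to 3 of a digit (captured).
Unlike `match`, `search` isn't anchored — it looks for the pattern anywhere in the string.
The match spans [0:13] → 'W_k@@3rrssn92'.
Captured: group 1 = 'ssn92'.

'W_k@@3rrssn92'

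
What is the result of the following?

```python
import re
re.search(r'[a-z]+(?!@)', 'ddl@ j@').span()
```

(0, 2)

Because the assertion is negative and zero-width, positions next to the forbidden text are skipped.
The match spans [0:2] → 'dd'.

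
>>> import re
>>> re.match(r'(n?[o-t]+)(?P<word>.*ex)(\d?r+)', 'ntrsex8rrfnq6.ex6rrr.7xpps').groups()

('ntrs', 'ex8rrfnq6.ex', '6rrr')

The match spans [0:20] → 'ntrsex8rrfnq6.ex6rrr'.
Captured: group 1 = 'ntrs', group 2 = 'ex8rrfnq6.ex', group 3 = '6rrr'.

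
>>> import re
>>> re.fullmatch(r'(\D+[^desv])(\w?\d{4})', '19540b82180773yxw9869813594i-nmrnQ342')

None

The pattern matches one or more of a non-digit, then any character except [desv] (captured); then optionally a word character, then exactly 4 of a digit (captured).
`re.fullmatch` is like wrapping the pattern in `^…$` (in single-line mode).
Here there's no way to consume every character, so the call returns None.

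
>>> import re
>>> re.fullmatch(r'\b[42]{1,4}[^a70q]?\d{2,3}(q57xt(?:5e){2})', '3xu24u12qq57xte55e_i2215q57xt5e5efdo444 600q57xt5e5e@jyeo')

None

`re.fullmatch` is like wrapping the pattern in `^…$` (in single-line mode).
Here there's no way to consume every character, so the call returns None.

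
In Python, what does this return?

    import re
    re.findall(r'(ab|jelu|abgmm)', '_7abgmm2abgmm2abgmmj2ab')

['ab', 'ab', 'ab', 'ab']

Alternation tries branches left to right and keeps the first one that lets the overall match succeed at that position.
Walking the string: at [2:4] match 'ab', group 1 = 'ab'; at [8:10] match 'ab', group 1 = 'ab'; at [14:16] match 'ab', group 1 = 'ab'; at [21:23] match 'ab', group 1 = 'ab'.
With a single group, `findall` returns only what that group captured — 4 items.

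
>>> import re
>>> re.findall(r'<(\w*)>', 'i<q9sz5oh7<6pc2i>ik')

Walking the string: at [10:17] match '<6pc2i>', group 1 = '6pc2i'.
`findall` collects group 1 from the one match (1 total).

['6pc2i']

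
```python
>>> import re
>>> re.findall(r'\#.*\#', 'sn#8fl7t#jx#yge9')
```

No capturing groups, so `findall` returns the 1 full match string.

['#8fl7t#jx#']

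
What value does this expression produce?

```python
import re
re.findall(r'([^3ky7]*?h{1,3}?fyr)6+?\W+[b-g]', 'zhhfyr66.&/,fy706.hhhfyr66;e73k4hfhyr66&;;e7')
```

Because there's exactly one group, `findall` drops the full match and keeps group 1 from each hit.

['zhhfyr', '06.hhhfyr']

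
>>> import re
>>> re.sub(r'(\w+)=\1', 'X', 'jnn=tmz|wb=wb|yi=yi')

The backreference `\1` re-matches whatever the first group consumed, character for character.
Matches: at [8:13] → 'wb=wb'; at [14:19] → 'yi=yi'.
Each match is replaced by 'X'.

'jnn=tmz|X|X'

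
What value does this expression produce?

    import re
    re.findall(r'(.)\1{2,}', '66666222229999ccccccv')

After group 1 captures some text, `\1` only succeeds where that same text appears again.
Walking the string: at [0:5] match '66666', group 1 = '6'; at [5:10] match '22222', group 1 = '2'; at [10:14] match '9999', group 1 = '9'; at [14:20] match 'cccccc', group 1 = 'c'.
`findall` collects group 1 from each match (4 total).

['6', '2', '9', 'c']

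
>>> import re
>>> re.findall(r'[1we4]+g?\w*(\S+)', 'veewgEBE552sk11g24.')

['.']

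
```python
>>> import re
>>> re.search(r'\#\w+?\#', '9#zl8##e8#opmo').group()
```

'#zl8#'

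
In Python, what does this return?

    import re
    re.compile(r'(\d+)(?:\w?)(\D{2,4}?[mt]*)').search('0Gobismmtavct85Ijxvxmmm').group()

'0Gob'

The pattern matches one or more of a digit (captured); then optionally a word character (non-capturing group); then 2 to 4 of a non-digit (lazy), then zero or more of one of [mt] (captured).
Because the quantifier is non-greedy, it stops expanding at the earliest point where the rest of the pattern can succeed.
`search` walks the string left to right and returns the first match it finds.
The match spans [0:4] → '0Gob'.
Captured: group 1 = '0', group 2 = 'ob'.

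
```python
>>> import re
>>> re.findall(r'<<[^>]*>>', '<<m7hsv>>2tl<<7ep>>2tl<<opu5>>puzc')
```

Matches: at [0:9] → '<<m7hsv>>'; at [12:19] → '<<7ep>>'; at [22:30] → '<<opu5>>'.
`findall` yields the raw match text (3 of them) because the pattern has no groups.

['<<m7hsv>>', '<<7ep>>', '<<opu5>>']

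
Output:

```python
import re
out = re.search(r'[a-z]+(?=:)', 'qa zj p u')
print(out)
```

None

The lookaround is zero-width — it requires the adjacent text to match without consuming it, so the asserted text isn't part of the match.
`re.search` tries every starting position until one works.
Here the pattern never matches, so the call returns None.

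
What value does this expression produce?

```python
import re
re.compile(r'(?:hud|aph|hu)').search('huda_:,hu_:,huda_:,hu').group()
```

The regex engine tests alternatives in the order written; an earlier branch that matches wins even if a later one would match more.
Unlike `match`, `search` isn't anchored — it looks for the pattern anywhere in the string.
The match spans [0:3] → 'hud'.

'hud'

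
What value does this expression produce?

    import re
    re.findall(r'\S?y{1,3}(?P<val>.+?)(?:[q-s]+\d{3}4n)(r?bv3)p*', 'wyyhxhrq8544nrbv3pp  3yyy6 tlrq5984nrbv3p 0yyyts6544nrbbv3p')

[('hxh', 'rbv3'), ('6 tl', 'rbv3')]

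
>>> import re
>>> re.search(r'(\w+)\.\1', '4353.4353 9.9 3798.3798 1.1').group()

'4353.4353'

`\1` has to match the exact text group 1 already captured.
`search` walks the string left to right and returns the first match it finds.
The match spans [0:9] → '4353.4353'.
Captured: group 1 = '4353'.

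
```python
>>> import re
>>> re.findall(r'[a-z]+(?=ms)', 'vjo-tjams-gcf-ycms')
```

['tja', 'yc']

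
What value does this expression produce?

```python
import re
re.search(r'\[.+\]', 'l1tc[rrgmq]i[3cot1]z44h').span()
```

(4, 19)

`re.search` tries every starting position until one works.
The match spans [4:19] → '[rrgmq]i[3cot1]'.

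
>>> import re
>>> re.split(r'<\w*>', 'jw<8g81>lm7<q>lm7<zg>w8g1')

['jw', 'lm7', 'lm7', 'w8g1']

Matches to split on: at [2:8] → '<8g81>'; at [11:14] → '<q>'; at [17:21] → '<zg>'.
Splitting on the pattern gives 4 pieces.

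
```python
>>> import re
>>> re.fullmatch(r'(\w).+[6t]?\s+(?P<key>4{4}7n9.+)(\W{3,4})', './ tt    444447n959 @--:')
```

None

The pattern matches a word character (captured); then one or more of any character, then optionally one of [6t], then one or more of whitespace; then exactly 4 of a literal '4', then the literal '7n9', then one or more of any character (captured as 'key'); then 3 to 4 of a non-word character (captured).
For `fullmatch`, every character of the input must be accounted for by the pattern.
Here the string isn't matched end-to-end, so the call returns None.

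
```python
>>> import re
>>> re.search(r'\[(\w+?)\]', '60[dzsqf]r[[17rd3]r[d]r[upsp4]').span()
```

(2, 9)

The match spans [2:9] → '[dzsqf]'.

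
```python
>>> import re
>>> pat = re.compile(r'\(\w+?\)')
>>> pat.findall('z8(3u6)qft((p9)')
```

Scanning left to right: at [2:7] → '(3u6)'; at [11:15] → '(p9)'.
`findall` yields the raw match text (2 of them) because the pattern has no groups.

['(3u6)', '(p9)']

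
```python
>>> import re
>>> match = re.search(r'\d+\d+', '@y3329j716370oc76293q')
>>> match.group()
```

'3329'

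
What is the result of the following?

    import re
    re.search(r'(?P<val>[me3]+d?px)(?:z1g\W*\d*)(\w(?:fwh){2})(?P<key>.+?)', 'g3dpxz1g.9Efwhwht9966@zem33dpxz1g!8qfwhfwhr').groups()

('em33dpx', 'qfwhfwh', 'r')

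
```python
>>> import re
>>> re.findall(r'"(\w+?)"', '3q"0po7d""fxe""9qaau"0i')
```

Walking the string: at [2:9] match '"0po7d"', group 1 = '0po7d'; at [9:14] match '"fxe"', group 1 = 'fxe'; at [14:21] match '"9qaau"', group 1 = '9qaau'.
With a single group, `findall` returns only what that group captured — 3 items.

['0po7d', 'fxe', '9qaau']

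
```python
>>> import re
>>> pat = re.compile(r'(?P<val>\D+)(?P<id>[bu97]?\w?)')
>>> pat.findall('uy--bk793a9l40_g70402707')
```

The pattern matches one or more of a non-digit (captured as 'val'); then optionally one of [bu97], then optionally a word character (captured as 'id').
Multiple groups make `findall` return tuples — one 2-tuple for each match.

[('uy--bk', '79'), ('a', '9l'), ('_g', '70')]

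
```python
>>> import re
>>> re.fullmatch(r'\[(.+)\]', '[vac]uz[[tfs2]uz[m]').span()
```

(0, 19)

`re.fullmatch` requires the pattern to consume the entire string.
The match spans [0:19] → '[vac]uz[[tfs2]uz[m]'.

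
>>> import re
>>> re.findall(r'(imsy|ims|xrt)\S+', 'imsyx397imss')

Alternation tries branches left to right and keeps the first one that lets the overall match succeed at that position.
Matches: at [0:12] match 'imsyx397imss', group 1 = 'imsy'.
`findall` collects group 1 from the one match (1 total).

['imsy']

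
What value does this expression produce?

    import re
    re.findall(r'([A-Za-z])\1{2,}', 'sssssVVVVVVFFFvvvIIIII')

['s', 'V', 'F', 'v', 'I']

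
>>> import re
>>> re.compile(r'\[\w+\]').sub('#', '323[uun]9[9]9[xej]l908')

'323#9#9#l908'

Every occurrence is swapped for '#'.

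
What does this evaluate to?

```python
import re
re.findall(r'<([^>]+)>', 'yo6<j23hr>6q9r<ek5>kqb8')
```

['j23hr', 'ek5']

Because there's exactly one group, `findall` drops the full match and keeps group 1 from each hit.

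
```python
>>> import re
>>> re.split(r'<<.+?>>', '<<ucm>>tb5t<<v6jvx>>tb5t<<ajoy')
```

['', 'tb5t', 'tb5t<<ajoy']

With the lazy modifier that quantifier settles for the fewest repetitions that let the rest of the pattern succeed (the atoms after it are unaffected and can still be greedy).
Matches to split on: at [0:7] → '<<ucm>>'; at [11:20] → '<<v6jvx>>'.
Splitting on the pattern gives 3 pieces.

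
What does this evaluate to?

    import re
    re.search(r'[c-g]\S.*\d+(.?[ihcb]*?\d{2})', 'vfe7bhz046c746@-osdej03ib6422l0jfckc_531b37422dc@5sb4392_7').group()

'fe7bhz046c746@-osdej03ib6422l0jfckc_531b37422dc@5sb4392'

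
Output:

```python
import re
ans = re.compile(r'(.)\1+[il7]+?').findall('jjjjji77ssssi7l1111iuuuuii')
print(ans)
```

The backreference `\1` re-matches whatever the first group consumed, character for character.
Matches: at [0:6] match 'jjjjji', group 1 = 'j'; at [8:13] match 'ssssi', group 1 = 's'; at [15:20] match '1111i', group 1 = '1'; at [20:25] match 'uuuui', group 1 = 'u'.
Because there's exactly one group, `findall` drops the full match and keeps group 1 from each hit.

['j', 's', '1', 'u']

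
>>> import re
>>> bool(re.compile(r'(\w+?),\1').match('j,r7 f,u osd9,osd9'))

False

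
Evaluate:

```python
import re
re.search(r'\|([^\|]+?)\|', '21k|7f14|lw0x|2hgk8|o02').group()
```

`re.search` tries every starting position until one works.
The match spans [3:9] → '|7f14|'.
Captured: group 1 = '7f14'.

'|7f14|'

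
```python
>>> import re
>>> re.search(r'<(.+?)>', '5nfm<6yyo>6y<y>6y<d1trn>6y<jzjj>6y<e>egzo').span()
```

Because the quantifier is non-greedy, it stops expanding at the earliest point where the rest of the pattern can succeed.
The match spans [4:10] → '<6yyo>'.

(4, 10)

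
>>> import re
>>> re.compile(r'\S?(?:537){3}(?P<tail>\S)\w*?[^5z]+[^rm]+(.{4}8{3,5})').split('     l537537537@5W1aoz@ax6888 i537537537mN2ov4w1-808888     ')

['     ', '@', '@ax6888', ' ', 'm', '-808888', '     ']

This matches optionally a non-whitespace character, then the literal '537' repeated 3 times; then a non-whitespace character (captured as 'tail'); then zero or more of a word character (lazy), then one or more of any character except [5z]; then one or more of any character except [rm]; then exactly 4 of any character, then 3 to 5 of a literal '8' (captured).
Matches to split on: at [5:29] → 'l537537537@5W1aoz@ax6888'; at [30:55] → 'i537537537mN2ov4w1-808888'.
`re.split` interleaves the captured-group text with the surrounding fragments.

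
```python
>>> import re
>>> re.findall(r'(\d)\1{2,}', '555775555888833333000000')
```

['5', '5', '8', '3', '0']

After group 1 captures some text, `\1` only succeeds where that same text appears again.
With a single group, `findall` returns only what that group captured — 5 items.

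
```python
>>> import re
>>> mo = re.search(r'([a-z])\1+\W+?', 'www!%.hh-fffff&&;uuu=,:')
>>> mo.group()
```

`\1` is not a pattern — it's the concrete string captured by group 1, re-applied verbatim.
The match spans [0:4] → 'www!'.

'www!'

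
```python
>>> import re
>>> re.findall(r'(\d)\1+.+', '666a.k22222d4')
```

['6']

The backreference `\1` re-matches whatever the first group consumed, character for character.
Matches: at [0:13] match '666a.k22222d4', group 1 = '6'.
`findall` collects group 1 from the one match (1 total).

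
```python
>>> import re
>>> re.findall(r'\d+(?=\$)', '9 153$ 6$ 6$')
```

['153', '6', '6']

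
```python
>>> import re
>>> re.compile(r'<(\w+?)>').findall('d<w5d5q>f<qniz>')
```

['w5d5q', 'qniz']

Walking the string: at [1:8] match '<w5d5q>', group 1 = 'w5d5q'; at [9:15] match '<qniz>', group 1 = 'qniz'.
With a single group, `findall` returns only what that group captured — 2 items.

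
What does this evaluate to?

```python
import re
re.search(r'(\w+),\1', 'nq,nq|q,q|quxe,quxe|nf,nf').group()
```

'nq,nq'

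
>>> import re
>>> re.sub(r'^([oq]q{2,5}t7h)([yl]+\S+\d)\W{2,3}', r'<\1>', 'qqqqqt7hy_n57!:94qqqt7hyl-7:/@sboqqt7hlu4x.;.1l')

'<qqqqqt7h>sboqqt7hlu4x.;.1l'

Pattern: anchored at the start of the string; then one of [oq], then 2 to 5 of the literal 'q', then the literal 't7h' (captured); then one or more of one of [yl], then one or more of a non-whitespace character, then a digit (captured); then 2 to 3 of a non-word character.
Matches: at [0:30] → 'qqqqqt7hy_n57!:94qqqt7hyl-7:/@'.
The replacement refers to a captured group, so each match is rewritten using its own captured text.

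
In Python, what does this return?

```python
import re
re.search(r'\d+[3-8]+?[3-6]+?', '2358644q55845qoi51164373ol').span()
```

Pattern: one or more of a digit; then one or more of a character in [3-8] (lazy), then one or more of a character in [3-6] (lazy).
The match spans [0:7] → '2358644'.

(0, 7)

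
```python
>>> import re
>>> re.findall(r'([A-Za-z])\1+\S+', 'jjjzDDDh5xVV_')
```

['j']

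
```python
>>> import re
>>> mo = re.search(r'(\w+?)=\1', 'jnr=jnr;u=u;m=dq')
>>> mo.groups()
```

('jnr',)

`\1` is not a pattern — it's the concrete string captured by group 1, re-applied verbatim.
`re.search` scans for the first position where the pattern succeeds.
The match spans [0:7] → 'jnr=jnr'.
Captured: group 1 = 'jnr'.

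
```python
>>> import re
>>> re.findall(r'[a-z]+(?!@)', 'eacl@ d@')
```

Because the assertion is negative and zero-width, positions next to the forbidden text are skipped.
Walking the string: at [0:3] → 'eac'.
No capturing groups, so `findall` returns the 1 full match string.

['eac']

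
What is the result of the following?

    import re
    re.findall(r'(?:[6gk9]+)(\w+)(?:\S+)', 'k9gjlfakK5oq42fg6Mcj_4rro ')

['jlfakK5oq42fg6Mcj_4rr']

Pattern: one or more of one of [6gk9] (non-capturing group); then one or more of a word character (captured); then one or more of a non-whitespace character (non-capturing group).
`findall` collects group 1 from the one match (1 total).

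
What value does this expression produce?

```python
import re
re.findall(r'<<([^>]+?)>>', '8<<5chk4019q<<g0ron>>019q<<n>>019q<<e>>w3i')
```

Walking the string: at [1:21] match '<<5chk4019q<<g0ron>>', group 1 = '5chk4019q<<g0ron'; at [25:30] match '<<n>>', group 1 = 'n'; at [34:39] match '<<e>>', group 1 = 'e'.
One capturing group, so `findall` returns just the captured substring from each match — 3 in all.

['5chk4019q<<g0ron', 'n', 'e']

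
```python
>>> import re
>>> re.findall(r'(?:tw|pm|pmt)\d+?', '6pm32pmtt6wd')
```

['pm3']

No capturing groups, so `findall` returns the 1 full match string.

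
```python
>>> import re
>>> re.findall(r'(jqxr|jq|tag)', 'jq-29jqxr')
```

Alternation isn't longest-match — the leftmost alternative that fits at this position is chosen.
Walking the string: at [0:2] match 'jq', group 1 = 'jq'; at [5:9] match 'jqxr', group 1 = 'jqxr'.
With a single group, `findall` returns only what that group captured — 2 items.

['jq', 'jqxr']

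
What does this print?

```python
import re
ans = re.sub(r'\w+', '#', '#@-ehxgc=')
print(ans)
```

#@-#=

Each match is replaced by '#'.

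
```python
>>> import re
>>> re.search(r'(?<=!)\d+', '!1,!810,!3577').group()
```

'1'

The lookaround is zero-width — it requires the adjacent text to match without consuming it, so the asserted text isn't part of the match.
`re.search` scans for the first position where the pattern succeeds.
The match spans [1:2] → '1'.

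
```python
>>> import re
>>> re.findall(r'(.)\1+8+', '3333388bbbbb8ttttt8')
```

['3', 'b', 't']

After group 1 captures some text, `\1` only succeeds where that same text appears again.
Scanning left to right: at [0:7] match '3333388', group 1 = '3'; at [7:13] match 'bbbbb8', group 1 = 'b'; at [13:19] match 'ttttt8', group 1 = 't'.
With a single group, `findall` returns only what that group captured — 3 items.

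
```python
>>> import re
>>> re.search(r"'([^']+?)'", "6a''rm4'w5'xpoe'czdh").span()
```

The match spans [3:8] → "'rm4'".

(3, 8)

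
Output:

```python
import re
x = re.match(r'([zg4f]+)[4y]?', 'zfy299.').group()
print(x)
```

The pattern matches one or more of one of [zg4f] (captured); then optionally one of [4y].
`re.match` won't scan ahead — the pattern has to work from the very first character.
The match spans [0:3] → 'zfy'.
Captured: group 1 = 'zf'.

zfy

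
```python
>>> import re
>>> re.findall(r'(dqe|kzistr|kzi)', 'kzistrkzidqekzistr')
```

['kzistr', 'kzi', 'dqe', 'kzistr']

The regex engine tests alternatives in the order written; an earlier branch that matches wins even if a later one would match more.
Scanning left to right: at [0:6] match 'kzistr', group 1 = 'kzistr'; at [6:9] match 'kzi', group 1 = 'kzi'; at [9:12] match 'dqe', group 1 = 'dqe'; at [12:18] match 'kzistr', group 1 = 'kzistr'.
Because there's exactly one group, `findall` drops the full match and keeps group 1 from each hit.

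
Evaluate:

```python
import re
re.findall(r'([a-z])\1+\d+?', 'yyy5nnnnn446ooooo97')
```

`\1` has to match the exact text group 1 already captured.
Because there's exactly one group, `findall` drops the full match and keeps group 1 from each hit.

['y', 'n', 'o']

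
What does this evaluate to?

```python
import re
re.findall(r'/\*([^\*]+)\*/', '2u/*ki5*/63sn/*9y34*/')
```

['ki5', '9y34']

Walking the string: at [2:9] match '/*ki5*/', group 1 = 'ki5'; at [13:21] match '/*9y34*/', group 1 = '9y34'.
`findall` collects group 1 from each match (2 total).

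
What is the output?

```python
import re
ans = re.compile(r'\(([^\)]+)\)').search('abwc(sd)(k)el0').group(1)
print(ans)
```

`search` walks the string left to right and returns the first match it finds.
The match spans [4:8] → '(sd)'.
Captured: group 1 = 'sd'.

sd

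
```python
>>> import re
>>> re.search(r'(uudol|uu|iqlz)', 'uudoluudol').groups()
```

('uudol',)

Alternation isn't longest-match — the leftmost alternative that fits at this position is chosen.
`re.search` tries every starting position until one works.
The match spans [0:5] → 'uudol'.
Captured: group 1 = 'uudol'.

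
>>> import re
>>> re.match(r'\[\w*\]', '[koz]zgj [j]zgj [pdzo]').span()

(0, 5)

`match` is anchored at position 0; if the pattern doesn't fit there, it returns None.
The match spans [0:5] → '[koz]'.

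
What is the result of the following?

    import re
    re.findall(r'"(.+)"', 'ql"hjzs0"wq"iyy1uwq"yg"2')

['hjzs0"wq"iyy1uwq"yg']

With a single group, `findall` returns only what that group captured — 1 item.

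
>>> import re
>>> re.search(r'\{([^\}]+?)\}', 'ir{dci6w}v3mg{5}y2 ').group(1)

'dci6w'

`re.search` scans for the first position where the pattern succeeds.
The match spans [2:9] → '{dci6w}'.
Captured: group 1 = 'dci6w'.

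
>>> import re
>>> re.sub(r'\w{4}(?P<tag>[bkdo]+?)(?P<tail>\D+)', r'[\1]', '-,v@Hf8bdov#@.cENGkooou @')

This matches exactly 4 of a word character; then one or more of one of [bkdo] (lazy) (captured as 'tag'); then one or more of a non-digit (captured as 'tail').
The `?` after the quantifier makes it lazy — it takes as little as possible before letting the rest of the pattern try.
Matches: at [4:25] → 'Hf8bdov#@.cENGkooou @'.
`\1` in the replacement pulls in group 1's text for each match.

'-,v@[d]'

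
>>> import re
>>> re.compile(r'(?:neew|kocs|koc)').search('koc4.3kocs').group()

'koc'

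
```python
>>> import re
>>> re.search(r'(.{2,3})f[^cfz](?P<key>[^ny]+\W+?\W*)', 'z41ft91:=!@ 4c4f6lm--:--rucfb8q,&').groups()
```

The match spans [0:33] → 'z41ft91:=!@ 4c4f6lm--:--rucfb8q,&'.
Captured: group 1 = 'z41', group 2 = '91:=!@ 4c4f6lm--:--rucfb8q,&'.

('z41', '91:=!@ 4c4f6lm--:--rucfb8q,&')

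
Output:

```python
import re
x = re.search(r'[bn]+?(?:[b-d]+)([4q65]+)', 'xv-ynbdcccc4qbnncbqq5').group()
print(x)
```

The pattern matches one or more of one of [bn] (lazy); then one or more of a character in [b-d] (non-capturing group); then one or more of one of [4q65] (captured).
Unlike `match`, `search` isn't anchored — it looks for the pattern anywhere in the string.
The match spans [4:13] → 'nbdcccc4q'.
Captured: group 1 = '4q'.

nbdcccc4q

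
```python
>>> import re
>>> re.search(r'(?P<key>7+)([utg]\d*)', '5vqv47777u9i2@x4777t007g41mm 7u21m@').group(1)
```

The match spans [5:11] → '7777u9'.
Captured: group 1 = '7777', group 2 = 'u9'.

'7777'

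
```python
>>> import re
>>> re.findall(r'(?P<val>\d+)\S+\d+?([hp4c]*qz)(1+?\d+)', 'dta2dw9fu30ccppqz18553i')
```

[('2', 'ccppqz', '18553')]

The pattern matches one or more of a digit (captured as 'val'); then one or more of a non-whitespace character; then one or more of a digit (lazy); then zero or more of one of [hp4c], then the literal 'qz' (captured); then one or more of the literal '1' (lazy), then one or more of a digit (captured).
Walking the string: at [3:22] match '2dw9fu30ccppqz18553', groups = ('2', 'ccppqz', '18553').
3 groups means the one result is a tuple of 3 captured strings — 1 here.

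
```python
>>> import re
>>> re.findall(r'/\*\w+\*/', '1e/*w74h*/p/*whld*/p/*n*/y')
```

['/*w74h*/', '/*whld*/', '/*n*/']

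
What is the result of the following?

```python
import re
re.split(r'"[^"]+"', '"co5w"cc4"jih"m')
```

The string is cut at each match, leaving 3 pieces.

['', 'cc4', 'm']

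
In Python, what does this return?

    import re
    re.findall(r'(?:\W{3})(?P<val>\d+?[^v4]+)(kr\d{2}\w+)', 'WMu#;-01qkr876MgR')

The pattern matches exactly 3 of a non-word character (non-capturing group); then one or more of a digit (lazy), then one or more of any character except [v4] (captured as 'val'); then the literal 'kr', then exactly 2 of a digit, then one or more of a word character (captured).
Walking the string: at [3:17] match '#;-01qkr876MgR', groups = ('01q', 'kr876MgR').
Multiple groups make `findall` return tuples — one 2-tuple for the one match.

[('01q', 'kr876MgR')]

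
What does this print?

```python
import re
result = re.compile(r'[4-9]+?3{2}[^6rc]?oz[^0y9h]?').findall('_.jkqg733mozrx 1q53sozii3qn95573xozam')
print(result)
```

Pattern: one or more of a character in [4-9] (lazy), then exactly 2 of a literal '3', then optionally any character except [6rc]; then the literal 'oz', then optionally any character except [0y9h].
Matches: at [6:13] → '733mozr'.
`findall` yields the raw match text (1 of them) because the pattern has no groups.

['733mozr']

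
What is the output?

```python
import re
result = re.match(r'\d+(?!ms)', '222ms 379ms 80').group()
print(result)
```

22

`match` is anchored at position 0; if the pattern doesn't fit there, it returns None.
The match spans [0:2] → '22'.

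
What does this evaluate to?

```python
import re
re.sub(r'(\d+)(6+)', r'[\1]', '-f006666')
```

The pattern matches one or more of a digit (captured); then one or more of a literal '6' (captured).
Matches: at [2:8] → '006666'.
Each match is replaced using the text its own group 1 captured.

'-f[00666]'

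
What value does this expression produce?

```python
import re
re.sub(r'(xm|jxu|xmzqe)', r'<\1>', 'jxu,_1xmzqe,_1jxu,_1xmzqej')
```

Alternation isn't longest-match — the leftmost alternative that fits at this position is chosen.
Matches: at [0:3] → 'jxu'; at [6:8] → 'xm'; at [14:17] → 'jxu'; at [20:22] → 'xm'.
`\1` in the replacement pulls in group 1's text for each match.

'<jxu>,_1<xm>zqe,_1<jxu>,_1<xm>zqej'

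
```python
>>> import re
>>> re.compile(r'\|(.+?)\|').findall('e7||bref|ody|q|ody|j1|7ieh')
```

['|bref', 'q', 'j1']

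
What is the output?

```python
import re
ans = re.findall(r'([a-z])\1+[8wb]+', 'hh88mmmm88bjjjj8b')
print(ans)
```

['h', 'm', 'j']

A backreference is literal: `\1` must see the identical characters the first group matched.
One capturing group, so `findall` returns just the captured substring from each match — 3 in all.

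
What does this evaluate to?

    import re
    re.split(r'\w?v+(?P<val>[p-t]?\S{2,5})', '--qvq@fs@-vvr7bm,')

['--', 'q@fs@-', '', 'r7bm,', '']

Pattern: optionally a word character, then one or more of the literal 'v'; then optionally a character in [p-t], then 2 to 5 of a non-whitespace character (captured as 'val').
Matches to split on: at [2:10] → 'qvq@fs@-'; at [10:17] → 'vvr7bm,'.
With a capturing group present, the delimiter's captured portion is kept in the result list.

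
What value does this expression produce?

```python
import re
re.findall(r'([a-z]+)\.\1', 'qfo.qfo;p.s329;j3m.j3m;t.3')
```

['qfo']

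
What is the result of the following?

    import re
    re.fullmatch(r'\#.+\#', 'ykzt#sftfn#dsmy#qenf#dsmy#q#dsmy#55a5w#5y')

For `fullmatch`, every character of the input must be accounted for by the pattern.
Here the pattern can't cover the whole string, so the call returns None.

None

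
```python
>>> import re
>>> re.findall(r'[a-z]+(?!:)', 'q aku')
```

['q', 'aku']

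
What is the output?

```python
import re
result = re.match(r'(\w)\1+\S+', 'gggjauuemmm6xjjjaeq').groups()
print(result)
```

The backreference `\1` re-matches whatever the first group consumed, character for character.
With `match`, the pattern is implicitly anchored at the beginning.
The match spans [0:19] → 'gggjauuemmm6xjjjaeq'.
Captured: group 1 = 'g'.

('g',)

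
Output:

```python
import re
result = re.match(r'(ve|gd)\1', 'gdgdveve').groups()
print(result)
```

('gd',)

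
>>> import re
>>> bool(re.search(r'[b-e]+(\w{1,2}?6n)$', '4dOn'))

The pattern matches one or more of a character in [b-e]; then 1 to 2 of a word character (lazy), then the literal '6n' (captured); then anchored at the end.
`search` walks the string left to right and returns the first match it finds.
Here nothing in the string fits, so the call returns None, and `bool(None)` is False.

False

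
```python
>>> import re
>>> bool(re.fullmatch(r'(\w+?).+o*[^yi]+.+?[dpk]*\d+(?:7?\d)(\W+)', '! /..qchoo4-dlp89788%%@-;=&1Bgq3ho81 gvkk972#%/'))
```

False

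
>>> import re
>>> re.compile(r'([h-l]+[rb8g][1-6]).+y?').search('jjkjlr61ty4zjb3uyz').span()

Pattern: one or more of a character in [h-l], then one of [rb8g], then a character in [1-6] (captured); then one or more of any character, then optionally the literal 'y'.
`search` walks the string left to right and returns the first match it finds.
The match spans [0:18] → 'jjkjlr61ty4zjb3uyz'.
Captured: group 1 = 'jjkjlr6'.

(0, 18)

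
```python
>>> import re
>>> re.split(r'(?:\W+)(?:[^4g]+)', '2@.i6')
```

['2', '']

Pattern: one or more of a non-word character (non-capturing group); then one or more of any character except [4g] (non-capturing group).
Matches to split on: at [1:5] → '@.i6'.
`split` removes every match and returns the 2 fragments in between.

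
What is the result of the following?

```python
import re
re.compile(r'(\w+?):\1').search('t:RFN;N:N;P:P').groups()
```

After group 1 captures some text, `\1` only succeeds where that same text appears again.
`search` walks the string left to right and returns the first match it finds.
The match spans [6:9] → 'N:N'.
Captured: group 1 = 'N'.

('N',)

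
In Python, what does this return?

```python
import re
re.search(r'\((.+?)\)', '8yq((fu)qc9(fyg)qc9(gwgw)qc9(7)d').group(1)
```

'(fu'

The match spans [3:8] → '((fu)'.
Captured: group 1 = '(fu'.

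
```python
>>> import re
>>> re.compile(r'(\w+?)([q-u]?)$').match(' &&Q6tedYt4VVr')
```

None

This matches one or more of a word character (lazy) (captured); then optionally a character in [q-u] (captured); then anchored at the end.
`match` is anchored at position 0; if the pattern doesn't fit there, it returns None.
Here position 0 doesn't satisfy it, so the call returns None.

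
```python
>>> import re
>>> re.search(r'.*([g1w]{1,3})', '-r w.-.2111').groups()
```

The match spans [0:11] → '-r w.-.2111'.
Captured: group 1 = '1'.

('1',)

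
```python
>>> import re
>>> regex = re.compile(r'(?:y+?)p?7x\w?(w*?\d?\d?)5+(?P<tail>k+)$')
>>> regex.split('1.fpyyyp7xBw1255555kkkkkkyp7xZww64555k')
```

['1.fpyyyp7xBw1255555kkkkkk', 'ww64', 'k', '']

This matches one or more of a literal 'y' (lazy) (non-capturing group); then optionally the literal 'p', then the literal '7x', then optionally a word character; then zero or more of the literal 'w' (lazy), then optionally a digit, then optionally a digit (captured); then one or more of a literal '5'; then one or more of a literal 'k' (captured as 'tail'); then anchored at the end.
`re.split` interleaves the captured-group text with the surrounding fragments.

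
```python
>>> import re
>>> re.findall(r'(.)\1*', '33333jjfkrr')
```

`\1` is not a pattern — it's the concrete string captured by group 1, re-applied verbatim.
Matches: at [0:5] match '33333', group 1 = '3'; at [5:7] match 'jj', group 1 = 'j'; at [7:8] match 'f', group 1 = 'f'; at [8:9] match 'k', group 1 = 'k'; at [9:11] match 'rr', group 1 = 'r'.
`findall` collects group 1 from each match (5 total).

['3', 'j', 'f', 'k', 'r']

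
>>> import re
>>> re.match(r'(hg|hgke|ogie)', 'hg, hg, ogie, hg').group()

'hg'

With `match`, the pattern is implicitly anchored at the beginning.
The match spans [0:2] → 'hg'.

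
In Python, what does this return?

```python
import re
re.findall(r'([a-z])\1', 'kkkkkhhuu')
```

The backreference `\1` re-matches whatever the first group consumed, character for character.
With a single group, `findall` returns only what that group captured — 4 items.

['k', 'k', 'h', 'u']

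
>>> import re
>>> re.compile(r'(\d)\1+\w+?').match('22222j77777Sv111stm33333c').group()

'22222j'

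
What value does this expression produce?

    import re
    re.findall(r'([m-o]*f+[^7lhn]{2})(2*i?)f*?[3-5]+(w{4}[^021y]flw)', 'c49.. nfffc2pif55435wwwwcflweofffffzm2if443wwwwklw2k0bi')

[('f55', '', 'wwwwcflw')]

Pattern: zero or more of a character in [m-o], then one or more of the literal 'f', then exactly 2 of any character except [7lhn] (captured); then zero or more of a literal '2', then optionally a literal 'i' (captured); then zero or more of a literal 'f' (lazy), then one or more of a character in [3-5]; then exactly 4 of a literal 'w', then any character except [021y], then the literal 'flw' (captured).
Walking the string: at [14:28] match 'f55435wwwwcflw', groups = ('f55', '', 'wwwwcflw').
3 groups means the one result is a tuple of 3 captured strings — 1 here.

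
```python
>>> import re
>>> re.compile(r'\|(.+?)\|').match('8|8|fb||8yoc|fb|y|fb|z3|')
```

`match` is anchored at position 0; if the pattern doesn't fit there, it returns None.
Here the string doesn't start with a match, so the call returns None.

None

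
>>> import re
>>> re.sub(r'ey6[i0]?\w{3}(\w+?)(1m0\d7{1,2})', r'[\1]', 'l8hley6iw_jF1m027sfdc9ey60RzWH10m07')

'l8hl[F]sfdc9ey60RzWH10m07'

The pattern matches the literal 'ey6', then optionally one of [i0], then exactly 3 of a word character; then one or more of a word character (lazy) (captured); then the literal '1m0', then a digit, then 1 to 2 of a literal '7' (captured).
Each match is replaced using the text its own group 1 captured.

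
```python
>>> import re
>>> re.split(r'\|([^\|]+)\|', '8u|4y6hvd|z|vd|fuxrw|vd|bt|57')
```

Matches to split on: at [2:10] → '|4y6hvd|'; at [11:15] → '|vd|'; at [20:24] → '|vd|'.
The group in the pattern means `split` returns the separators' captures alongside the pieces.

['8u', '4y6hvd', 'z', 'vd', 'fuxrw', 'vd', 'bt|57']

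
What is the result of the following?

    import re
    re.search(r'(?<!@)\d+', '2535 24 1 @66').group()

`(?!…)`/`(?<!…)` only lets a position through if the neighbouring text does NOT match; no characters are consumed.
The match spans [0:4] → '2535'.

'2535'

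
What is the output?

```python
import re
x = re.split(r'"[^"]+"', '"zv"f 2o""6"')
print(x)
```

Each match becomes a cut point; 3 segments remain.

['', 'f 2o"', '']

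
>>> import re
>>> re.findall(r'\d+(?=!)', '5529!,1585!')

['5529', '1585']

Because the assertion is zero-width, the text it checks is not consumed and won't appear in the result.
Scanning left to right: at [0:4] → '5529'; at [6:10] → '1585'.
No capturing groups, so `findall` returns the 2 full match strings.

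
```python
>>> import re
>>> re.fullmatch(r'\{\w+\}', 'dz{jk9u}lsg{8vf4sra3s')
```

None

For `fullmatch`, every character of the input must be accounted for by the pattern.
Here there's no way to consume every character, so the call returns None.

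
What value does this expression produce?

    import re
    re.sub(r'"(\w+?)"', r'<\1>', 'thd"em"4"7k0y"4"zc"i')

'thd<em>4<7k0y>4<zc>i'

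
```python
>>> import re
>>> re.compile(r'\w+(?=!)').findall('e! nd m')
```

Because the assertion is zero-width, the text it checks is not consumed and won't appear in the result.
Matches: at [0:1] → 'e'.
With no groups in the pattern, `findall` gives back each whole match — 1 here.

['e']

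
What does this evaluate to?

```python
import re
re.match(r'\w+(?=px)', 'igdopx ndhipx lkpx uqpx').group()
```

'igdo'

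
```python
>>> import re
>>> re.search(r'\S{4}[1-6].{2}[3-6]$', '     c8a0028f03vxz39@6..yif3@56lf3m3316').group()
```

'lf3m3316'

The match spans [31:39] → 'lf3m3316'.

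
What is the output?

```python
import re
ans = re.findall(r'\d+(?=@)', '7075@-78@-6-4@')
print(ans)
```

['7075', '78', '4']

The positive lookaround only admits positions where the adjacent text matches; those characters stay outside the span.
Scanning left to right: at [0:4] → '7075'; at [6:8] → '78'; at [12:13] → '4'.
With no groups in the pattern, `findall` gives back each whole match — 3 here.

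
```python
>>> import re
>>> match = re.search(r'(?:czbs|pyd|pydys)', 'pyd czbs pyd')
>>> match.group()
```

'pyd'

The match spans [0:3] → 'pyd'.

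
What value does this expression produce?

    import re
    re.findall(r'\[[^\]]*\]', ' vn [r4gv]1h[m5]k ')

['[r4gv]', '[m5]']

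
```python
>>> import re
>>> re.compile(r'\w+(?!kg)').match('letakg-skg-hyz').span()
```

(0, 6)

`re.match` only tries the pattern at the start of the string.
The match spans [0:6] → 'letakg'.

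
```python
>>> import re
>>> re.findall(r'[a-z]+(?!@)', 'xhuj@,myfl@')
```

The negative lookaround is zero-width — it rules out positions where the adjacent text would match, without consuming anything.
Scanning left to right: at [0:3] → 'xhu'; at [6:9] → 'myf'.
Since nothing is captured, `findall` lists the 2 matched substrings directly.

['xhu', 'myf']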